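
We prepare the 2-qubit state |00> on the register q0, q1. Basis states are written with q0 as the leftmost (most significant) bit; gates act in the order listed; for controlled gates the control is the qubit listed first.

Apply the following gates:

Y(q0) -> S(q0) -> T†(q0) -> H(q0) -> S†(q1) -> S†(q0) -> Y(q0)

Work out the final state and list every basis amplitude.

The resulting statevector has amplitude sqrt(2)*exp(3*I*pi/4)/2 on |00>, 0 on |01>, -sqrt(2)*exp(I*pi/4)/2 on |10>, 0 on |11>.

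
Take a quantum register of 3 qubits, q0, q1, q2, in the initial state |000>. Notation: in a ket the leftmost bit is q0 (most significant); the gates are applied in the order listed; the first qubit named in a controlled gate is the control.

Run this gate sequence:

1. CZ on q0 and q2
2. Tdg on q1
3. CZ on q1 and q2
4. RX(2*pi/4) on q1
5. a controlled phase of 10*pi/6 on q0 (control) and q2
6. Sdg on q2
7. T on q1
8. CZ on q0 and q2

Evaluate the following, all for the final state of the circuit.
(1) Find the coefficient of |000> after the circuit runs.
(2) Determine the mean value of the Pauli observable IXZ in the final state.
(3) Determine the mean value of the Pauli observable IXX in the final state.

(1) The final state's coefficient on |000> equals sqrt(2)/2.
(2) The observable IXZ averages to sqrt(2)/2.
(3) The expectation value of IXX is 0.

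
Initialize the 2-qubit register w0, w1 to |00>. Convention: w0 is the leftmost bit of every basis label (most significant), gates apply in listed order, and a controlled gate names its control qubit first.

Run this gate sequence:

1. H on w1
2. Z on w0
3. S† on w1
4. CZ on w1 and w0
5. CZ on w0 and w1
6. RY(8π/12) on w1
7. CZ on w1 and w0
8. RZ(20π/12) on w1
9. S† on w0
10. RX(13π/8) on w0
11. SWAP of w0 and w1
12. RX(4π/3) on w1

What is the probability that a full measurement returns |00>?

Outcome |00> occurs with probability -sqrt(3*sqrt(2) + 6)/16 - sqrt(2 - sqrt(2))/16 + 1/4.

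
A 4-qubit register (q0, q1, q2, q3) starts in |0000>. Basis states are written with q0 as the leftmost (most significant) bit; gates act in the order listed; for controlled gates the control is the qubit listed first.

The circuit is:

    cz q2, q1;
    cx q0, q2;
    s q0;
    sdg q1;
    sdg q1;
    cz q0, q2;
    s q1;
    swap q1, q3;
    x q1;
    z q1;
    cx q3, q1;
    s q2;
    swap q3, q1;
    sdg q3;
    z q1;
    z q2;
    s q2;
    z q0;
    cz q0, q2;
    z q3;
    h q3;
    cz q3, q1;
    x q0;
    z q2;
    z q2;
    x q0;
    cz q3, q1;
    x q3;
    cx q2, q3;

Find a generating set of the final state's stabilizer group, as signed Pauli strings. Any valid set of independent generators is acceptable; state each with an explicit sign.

The stabilizer group can be generated by -IIIX, +ZIII, +IZII, +IIZI, among other valid generating sets. Key observation: steps 22-27 multiply out to the identity, so the circuit reduces to the remaining gates.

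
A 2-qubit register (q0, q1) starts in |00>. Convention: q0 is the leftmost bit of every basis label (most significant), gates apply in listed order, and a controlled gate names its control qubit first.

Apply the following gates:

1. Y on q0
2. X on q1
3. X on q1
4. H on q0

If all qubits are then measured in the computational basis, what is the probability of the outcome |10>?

Outcome |10> occurs with probability 1/2. Key observation: steps 2-3 multiply out to the identity, so the circuit reduces to the remaining gates.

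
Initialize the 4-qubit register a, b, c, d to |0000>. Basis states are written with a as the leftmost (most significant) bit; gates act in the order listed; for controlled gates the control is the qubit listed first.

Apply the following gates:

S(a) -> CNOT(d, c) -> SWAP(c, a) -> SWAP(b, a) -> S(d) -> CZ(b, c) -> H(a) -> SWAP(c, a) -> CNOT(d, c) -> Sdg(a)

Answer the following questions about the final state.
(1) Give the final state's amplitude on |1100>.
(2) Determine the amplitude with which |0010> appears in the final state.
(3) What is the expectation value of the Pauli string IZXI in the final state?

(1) |1100> carries amplitude 0 in the final state.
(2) The amplitude on |0010> is sqrt(2)/2.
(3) The expectation value of IZXI is 1.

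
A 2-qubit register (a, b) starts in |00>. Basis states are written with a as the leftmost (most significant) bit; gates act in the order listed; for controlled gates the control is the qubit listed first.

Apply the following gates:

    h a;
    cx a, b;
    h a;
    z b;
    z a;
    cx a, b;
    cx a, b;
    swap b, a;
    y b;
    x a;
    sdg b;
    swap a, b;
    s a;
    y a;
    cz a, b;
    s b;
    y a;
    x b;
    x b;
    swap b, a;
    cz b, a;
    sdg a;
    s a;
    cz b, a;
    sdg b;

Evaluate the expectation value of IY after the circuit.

In the final state, IY has expectation 1. Key observation: gates 21-24 undo each other exactly, leaving only the rest of the circuit to track.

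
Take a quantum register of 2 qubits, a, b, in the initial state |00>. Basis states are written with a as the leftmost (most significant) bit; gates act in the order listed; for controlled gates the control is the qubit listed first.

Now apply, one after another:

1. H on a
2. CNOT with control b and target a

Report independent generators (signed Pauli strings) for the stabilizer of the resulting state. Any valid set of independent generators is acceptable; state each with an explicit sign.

One valid set of independent stabilizer generators is +XI, +IZ (any independent generating set of the same group is equally correct).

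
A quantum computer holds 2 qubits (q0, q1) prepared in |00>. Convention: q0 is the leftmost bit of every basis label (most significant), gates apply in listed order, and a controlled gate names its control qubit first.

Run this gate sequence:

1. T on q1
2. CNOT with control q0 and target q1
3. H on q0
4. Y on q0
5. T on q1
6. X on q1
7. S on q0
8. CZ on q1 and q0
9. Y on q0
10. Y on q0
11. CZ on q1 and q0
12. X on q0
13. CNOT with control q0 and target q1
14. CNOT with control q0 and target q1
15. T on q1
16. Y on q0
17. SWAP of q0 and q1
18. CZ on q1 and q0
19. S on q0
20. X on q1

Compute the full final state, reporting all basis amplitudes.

After the circuit, the state carries amplitude 0 on |00>, 0 on |01>, -sqrt(2)*exp(I*pi/4)/2 on |10>, -sqrt(2)*exp(3*I*pi/4)/2 on |11>. Key observation: the block from step 8 through step 11 cancels to the identity and can be dropped.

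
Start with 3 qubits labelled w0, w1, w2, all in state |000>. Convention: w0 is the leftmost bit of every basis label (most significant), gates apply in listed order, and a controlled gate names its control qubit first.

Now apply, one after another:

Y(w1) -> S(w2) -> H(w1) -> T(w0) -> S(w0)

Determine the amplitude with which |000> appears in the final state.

The final state's coefficient on |000> equals sqrt(2)*I/2.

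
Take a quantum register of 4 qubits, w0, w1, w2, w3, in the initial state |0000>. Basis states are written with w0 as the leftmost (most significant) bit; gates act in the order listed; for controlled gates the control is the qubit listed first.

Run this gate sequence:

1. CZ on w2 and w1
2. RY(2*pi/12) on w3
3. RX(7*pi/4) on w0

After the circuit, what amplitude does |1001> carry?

|1001> carries amplitude -sqrt(6)*I*sqrt(2 - sqrt(2))/8 + sqrt(2)*I*sqrt(2 - sqrt(2))/8 in the final state.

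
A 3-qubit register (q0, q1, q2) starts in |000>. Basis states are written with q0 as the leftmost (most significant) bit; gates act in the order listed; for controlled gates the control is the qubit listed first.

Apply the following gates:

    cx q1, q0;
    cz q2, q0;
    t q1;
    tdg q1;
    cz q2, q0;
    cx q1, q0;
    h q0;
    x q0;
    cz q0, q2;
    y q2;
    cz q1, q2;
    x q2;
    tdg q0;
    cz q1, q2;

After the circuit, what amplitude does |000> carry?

|000> carries amplitude sqrt(2)*I/2 in the final state. Key observation: the block from step 1 through step 6 cancels to the identity and can be dropped.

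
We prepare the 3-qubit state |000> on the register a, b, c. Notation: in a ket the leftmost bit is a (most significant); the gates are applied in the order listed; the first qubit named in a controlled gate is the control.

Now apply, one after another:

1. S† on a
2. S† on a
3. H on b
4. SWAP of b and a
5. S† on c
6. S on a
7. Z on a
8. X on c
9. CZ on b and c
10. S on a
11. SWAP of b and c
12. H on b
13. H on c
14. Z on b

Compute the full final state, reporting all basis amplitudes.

The resulting statevector has amplitude sqrt(2)/4 on |000>, sqrt(2)/4 on |001>, sqrt(2)/4 on |010>, sqrt(2)/4 on |011>, sqrt(2)/4 on |100>, sqrt(2)/4 on |101>, sqrt(2)/4 on |110>, sqrt(2)/4 on |111>.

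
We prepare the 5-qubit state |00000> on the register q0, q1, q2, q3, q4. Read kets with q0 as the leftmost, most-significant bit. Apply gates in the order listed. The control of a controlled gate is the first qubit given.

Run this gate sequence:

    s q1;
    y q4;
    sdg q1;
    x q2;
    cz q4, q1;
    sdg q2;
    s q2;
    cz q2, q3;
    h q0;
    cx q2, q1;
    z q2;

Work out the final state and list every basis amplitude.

The resulting statevector has amplitude -sqrt(2)*I/2 on |01101>, -sqrt(2)*I/2 on |11101>, and 0 on every other basis state.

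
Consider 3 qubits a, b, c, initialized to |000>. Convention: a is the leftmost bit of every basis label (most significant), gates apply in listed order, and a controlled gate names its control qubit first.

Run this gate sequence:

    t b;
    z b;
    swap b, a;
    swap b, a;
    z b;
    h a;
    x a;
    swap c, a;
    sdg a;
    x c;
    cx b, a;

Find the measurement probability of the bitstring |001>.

The probability of measuring |001> is 1/2. Key observation: steps 2-5 multiply out to the identity, so the circuit reduces to the remaining gates.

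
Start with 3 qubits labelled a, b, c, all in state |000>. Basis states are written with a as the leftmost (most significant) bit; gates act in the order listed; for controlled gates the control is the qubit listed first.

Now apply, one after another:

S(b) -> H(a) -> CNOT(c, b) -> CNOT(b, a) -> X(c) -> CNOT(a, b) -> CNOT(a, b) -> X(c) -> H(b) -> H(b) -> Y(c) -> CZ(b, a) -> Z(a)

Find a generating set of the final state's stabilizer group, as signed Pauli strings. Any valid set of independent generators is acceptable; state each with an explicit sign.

The final state is stabilized by the group generated by -XII, +IZI, -IIZ; other independent generating sets are equally valid. Key observation: the block from step 5 through step 8 cancels to the identity and can be dropped.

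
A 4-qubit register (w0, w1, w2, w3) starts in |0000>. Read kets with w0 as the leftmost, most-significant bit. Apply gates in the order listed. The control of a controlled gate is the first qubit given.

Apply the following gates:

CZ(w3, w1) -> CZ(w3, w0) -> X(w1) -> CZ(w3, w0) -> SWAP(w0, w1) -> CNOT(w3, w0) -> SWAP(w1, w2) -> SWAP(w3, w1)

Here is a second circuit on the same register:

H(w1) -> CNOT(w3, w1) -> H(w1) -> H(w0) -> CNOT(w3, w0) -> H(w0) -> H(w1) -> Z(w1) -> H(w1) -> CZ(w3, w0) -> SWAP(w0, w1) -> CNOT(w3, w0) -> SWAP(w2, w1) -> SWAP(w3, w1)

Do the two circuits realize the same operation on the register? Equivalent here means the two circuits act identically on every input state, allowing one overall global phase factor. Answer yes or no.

Yes: on every input state the two circuits agree up to one overall phase factor.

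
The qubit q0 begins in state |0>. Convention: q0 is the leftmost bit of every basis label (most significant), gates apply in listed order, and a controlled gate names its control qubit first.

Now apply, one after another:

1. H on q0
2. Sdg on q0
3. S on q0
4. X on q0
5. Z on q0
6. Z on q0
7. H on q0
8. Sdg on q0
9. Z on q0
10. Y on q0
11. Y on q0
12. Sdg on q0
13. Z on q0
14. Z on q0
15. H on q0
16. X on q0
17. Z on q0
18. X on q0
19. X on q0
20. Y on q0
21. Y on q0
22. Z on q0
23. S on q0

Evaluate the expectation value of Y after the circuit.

The expectation value of Y is 1.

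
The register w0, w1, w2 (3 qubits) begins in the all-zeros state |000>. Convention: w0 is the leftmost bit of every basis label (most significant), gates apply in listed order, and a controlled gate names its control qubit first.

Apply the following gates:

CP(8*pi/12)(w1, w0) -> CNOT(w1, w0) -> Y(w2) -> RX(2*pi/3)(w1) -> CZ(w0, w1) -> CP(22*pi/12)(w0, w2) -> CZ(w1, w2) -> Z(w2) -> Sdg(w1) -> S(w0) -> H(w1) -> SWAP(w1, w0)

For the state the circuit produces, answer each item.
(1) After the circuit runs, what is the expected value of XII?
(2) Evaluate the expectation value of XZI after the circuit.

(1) The expectation value of XII is -1/2.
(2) The observable XZI averages to -1/2.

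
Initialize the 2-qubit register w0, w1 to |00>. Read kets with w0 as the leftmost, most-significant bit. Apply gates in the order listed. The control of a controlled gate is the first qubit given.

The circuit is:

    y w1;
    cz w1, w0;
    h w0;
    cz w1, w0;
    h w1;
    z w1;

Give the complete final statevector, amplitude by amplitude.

The final amplitudes are I/2 on |00>, I/2 on |01>, -I/2 on |10>, -I/2 on |11>.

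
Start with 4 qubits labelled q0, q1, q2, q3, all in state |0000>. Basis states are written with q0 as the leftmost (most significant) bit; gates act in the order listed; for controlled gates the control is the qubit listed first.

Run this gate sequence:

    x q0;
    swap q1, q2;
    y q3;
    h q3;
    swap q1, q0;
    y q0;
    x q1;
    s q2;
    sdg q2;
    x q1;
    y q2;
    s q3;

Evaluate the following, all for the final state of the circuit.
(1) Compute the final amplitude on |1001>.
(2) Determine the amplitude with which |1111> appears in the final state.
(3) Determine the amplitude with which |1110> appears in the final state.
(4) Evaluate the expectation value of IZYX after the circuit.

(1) The final state's coefficient on |1001> equals 0. Key observation: gates 7-10 undo each other exactly, leaving only the rest of the circuit to track.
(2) |1111> carries amplitude -sqrt(2)/2 in the final state.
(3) The amplitude on |1110> is -sqrt(2)*I/2.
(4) The expectation value of IZYX is 0.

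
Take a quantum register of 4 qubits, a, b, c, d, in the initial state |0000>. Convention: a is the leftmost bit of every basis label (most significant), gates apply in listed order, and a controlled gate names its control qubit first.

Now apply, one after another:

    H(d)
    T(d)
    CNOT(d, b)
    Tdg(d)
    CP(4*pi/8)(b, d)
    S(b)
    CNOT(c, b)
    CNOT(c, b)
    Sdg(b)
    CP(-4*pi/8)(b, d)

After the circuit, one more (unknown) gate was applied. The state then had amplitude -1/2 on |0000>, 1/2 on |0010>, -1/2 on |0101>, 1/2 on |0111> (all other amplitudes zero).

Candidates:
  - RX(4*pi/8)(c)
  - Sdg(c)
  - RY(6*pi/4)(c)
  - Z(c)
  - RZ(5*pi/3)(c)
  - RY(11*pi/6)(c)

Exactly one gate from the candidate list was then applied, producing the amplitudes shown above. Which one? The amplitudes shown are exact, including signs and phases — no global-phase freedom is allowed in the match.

The unique candidate consistent with the amplitudes is RY(6*pi/4)(c). Key observation: the block from step 5 through step 10 cancels to the identity and can be dropped.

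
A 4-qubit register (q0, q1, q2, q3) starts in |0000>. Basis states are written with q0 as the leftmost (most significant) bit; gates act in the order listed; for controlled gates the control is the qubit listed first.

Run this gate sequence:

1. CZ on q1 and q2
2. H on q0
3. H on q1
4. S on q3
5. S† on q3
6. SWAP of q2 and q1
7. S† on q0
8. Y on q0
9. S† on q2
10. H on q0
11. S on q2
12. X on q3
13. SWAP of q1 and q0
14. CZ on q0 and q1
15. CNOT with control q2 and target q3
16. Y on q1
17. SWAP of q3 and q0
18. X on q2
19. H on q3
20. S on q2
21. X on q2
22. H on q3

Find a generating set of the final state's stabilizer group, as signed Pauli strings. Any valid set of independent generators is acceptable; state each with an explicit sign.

One valid set of independent stabilizer generators is -XIYI, +IYII, -ZIZI, +IIIZ (any independent generating set of the same group is equally correct).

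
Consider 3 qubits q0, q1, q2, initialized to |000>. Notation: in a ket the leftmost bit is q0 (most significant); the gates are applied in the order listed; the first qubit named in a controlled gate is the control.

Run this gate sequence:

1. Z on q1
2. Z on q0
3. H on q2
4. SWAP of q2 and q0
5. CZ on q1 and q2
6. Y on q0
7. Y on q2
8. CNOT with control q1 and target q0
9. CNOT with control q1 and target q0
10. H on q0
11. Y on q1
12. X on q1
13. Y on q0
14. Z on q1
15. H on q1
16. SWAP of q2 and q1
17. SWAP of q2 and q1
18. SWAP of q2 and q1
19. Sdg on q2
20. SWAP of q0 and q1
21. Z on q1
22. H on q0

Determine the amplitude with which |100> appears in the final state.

The final state's coefficient on |100> equals -1/2. Key observation: the block from step 16 through step 17 cancels to the identity and can be dropped.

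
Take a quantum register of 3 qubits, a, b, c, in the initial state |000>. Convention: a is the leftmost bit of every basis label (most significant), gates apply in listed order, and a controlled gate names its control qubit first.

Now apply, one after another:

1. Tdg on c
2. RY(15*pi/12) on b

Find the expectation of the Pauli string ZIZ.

The observable ZIZ averages to 1.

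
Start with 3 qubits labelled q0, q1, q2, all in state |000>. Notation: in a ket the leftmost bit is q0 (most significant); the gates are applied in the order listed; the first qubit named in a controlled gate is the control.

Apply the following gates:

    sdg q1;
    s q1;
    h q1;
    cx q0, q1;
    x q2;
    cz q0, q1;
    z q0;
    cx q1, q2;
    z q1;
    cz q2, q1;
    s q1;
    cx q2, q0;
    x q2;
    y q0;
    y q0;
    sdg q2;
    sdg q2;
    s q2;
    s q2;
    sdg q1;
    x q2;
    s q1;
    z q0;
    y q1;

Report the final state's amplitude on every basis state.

After the circuit, the state carries amplitude -sqrt(2)/2 on |000>, -sqrt(2)*I/2 on |111>, and 0 on every other basis state. Key observation: the block from step 16 through step 19 cancels to the identity and can be dropped.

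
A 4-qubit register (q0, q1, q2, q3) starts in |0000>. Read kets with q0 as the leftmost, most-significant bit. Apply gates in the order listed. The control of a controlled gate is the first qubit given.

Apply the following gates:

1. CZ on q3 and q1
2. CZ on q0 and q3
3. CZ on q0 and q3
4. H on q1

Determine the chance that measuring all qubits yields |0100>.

A full measurement returns |0100> with probability 1/2. Key observation: steps 2-3 multiply out to the identity, so the circuit reduces to the remaining gates.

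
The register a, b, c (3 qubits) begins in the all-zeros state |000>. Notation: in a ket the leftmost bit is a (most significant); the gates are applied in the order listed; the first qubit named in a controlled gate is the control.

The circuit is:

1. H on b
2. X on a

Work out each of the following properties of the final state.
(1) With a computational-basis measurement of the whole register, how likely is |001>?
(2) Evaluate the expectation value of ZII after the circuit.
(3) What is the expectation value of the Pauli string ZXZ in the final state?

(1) A full measurement returns |001> with probability 0.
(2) The observable ZII averages to -1.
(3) The expectation value of ZXZ is -1.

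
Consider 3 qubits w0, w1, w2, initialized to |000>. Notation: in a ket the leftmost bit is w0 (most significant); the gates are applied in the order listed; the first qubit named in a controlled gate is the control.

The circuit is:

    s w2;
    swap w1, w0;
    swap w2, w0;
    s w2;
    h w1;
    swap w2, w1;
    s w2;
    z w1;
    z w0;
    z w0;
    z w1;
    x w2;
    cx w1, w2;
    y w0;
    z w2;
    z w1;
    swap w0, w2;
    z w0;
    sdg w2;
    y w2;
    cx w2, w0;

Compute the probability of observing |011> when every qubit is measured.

A full measurement returns |011> with probability 0.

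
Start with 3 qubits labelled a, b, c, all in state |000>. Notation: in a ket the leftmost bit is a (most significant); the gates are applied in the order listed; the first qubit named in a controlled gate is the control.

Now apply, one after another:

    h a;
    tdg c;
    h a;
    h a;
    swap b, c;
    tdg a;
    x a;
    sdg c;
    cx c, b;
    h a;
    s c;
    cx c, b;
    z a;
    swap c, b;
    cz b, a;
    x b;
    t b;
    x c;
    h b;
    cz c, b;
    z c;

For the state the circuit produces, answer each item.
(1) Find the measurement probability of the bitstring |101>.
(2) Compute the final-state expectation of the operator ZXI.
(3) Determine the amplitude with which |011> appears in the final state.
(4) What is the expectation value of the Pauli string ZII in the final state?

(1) A full measurement returns |101> with probability 1/4 - sqrt(2)/8. Key observation: gates 3-4 undo each other exactly, leaving only the rest of the circuit to track.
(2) In the final state, ZXI has expectation sqrt(2)/2.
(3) The amplitude on |011> is sqrt(2)*(-1 - exp(I*pi/4))/4.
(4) The observable ZII averages to sqrt(2)/2.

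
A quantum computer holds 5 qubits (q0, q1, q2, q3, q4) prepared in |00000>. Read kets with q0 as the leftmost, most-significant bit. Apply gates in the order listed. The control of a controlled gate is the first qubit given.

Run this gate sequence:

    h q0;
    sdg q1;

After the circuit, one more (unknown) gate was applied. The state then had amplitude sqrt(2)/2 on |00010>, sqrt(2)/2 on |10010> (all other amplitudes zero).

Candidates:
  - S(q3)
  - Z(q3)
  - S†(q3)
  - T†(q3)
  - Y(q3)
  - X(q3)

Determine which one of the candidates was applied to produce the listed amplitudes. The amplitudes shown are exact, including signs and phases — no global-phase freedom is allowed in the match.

The applied gate was X(q3).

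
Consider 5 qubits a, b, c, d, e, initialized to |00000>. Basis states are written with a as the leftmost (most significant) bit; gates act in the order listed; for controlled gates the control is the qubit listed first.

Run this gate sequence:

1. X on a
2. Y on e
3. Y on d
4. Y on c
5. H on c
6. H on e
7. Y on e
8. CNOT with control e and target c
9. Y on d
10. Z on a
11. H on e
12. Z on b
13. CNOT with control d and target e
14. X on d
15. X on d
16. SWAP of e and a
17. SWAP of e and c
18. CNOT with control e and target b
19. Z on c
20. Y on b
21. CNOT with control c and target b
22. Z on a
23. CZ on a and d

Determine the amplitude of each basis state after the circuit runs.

The final amplitudes are -sqrt(2)/2 on |10100>, -sqrt(2)/2 on |11101>, and 0 on every other basis state.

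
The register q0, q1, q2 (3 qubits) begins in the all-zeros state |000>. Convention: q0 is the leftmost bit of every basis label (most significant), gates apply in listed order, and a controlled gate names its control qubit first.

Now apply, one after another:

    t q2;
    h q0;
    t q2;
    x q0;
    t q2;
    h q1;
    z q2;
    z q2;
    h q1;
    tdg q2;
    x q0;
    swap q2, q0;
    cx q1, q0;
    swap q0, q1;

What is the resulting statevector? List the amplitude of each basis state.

The final amplitudes are sqrt(2)/2 on |000>, sqrt(2)/2 on |001>, and 0 on every other basis state. Key observation: gates 4-11 undo each other exactly, leaving only the rest of the circuit to track.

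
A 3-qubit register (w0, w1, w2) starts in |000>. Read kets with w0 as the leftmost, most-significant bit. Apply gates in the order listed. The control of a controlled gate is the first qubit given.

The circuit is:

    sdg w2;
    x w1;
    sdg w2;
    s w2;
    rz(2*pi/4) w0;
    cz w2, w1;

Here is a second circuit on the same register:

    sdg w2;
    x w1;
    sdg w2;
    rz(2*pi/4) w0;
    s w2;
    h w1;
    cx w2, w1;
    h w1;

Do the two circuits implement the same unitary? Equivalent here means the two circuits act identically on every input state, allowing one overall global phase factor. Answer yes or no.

Yes — the two circuits implement the same unitary up to a global phase.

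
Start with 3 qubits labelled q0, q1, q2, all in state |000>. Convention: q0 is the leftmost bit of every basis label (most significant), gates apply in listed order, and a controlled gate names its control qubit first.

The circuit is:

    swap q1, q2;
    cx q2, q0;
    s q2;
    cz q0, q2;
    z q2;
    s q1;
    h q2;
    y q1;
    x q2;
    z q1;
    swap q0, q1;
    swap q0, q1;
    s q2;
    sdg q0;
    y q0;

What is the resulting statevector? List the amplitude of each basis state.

The resulting statevector has amplitude sqrt(2)/2 on |110>, sqrt(2)*I/2 on |111>, and 0 on every other basis state. Key observation: the block from step 11 through step 12 cancels to the identity and can be dropped.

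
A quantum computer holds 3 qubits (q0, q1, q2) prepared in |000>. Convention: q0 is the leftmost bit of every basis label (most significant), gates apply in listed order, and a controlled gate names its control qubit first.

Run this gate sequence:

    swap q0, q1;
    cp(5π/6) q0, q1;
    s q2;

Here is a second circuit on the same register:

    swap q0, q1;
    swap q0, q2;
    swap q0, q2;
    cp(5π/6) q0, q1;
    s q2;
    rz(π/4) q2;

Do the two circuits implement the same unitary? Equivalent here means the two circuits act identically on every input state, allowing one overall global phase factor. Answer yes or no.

No — the two circuits implement different unitaries, even allowing a global phase.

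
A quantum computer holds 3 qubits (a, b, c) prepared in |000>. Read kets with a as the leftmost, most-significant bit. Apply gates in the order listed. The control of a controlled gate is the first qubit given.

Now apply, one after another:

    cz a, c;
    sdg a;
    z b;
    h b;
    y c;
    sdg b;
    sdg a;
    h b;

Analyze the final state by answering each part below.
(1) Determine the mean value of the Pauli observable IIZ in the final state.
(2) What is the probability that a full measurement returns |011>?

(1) The observable IIZ averages to -1.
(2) The probability of measuring |011> is 1/2.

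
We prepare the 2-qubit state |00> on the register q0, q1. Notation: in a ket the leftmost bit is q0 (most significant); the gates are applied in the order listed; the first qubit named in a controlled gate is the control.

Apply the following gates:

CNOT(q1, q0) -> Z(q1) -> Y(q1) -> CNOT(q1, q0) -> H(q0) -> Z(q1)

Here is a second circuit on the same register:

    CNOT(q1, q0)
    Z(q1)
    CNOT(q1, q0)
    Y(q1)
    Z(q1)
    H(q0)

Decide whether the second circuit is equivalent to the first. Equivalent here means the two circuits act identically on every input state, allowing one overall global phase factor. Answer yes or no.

No: there is an input state on which the two circuits produce genuinely different outputs (not merely differing by a phase).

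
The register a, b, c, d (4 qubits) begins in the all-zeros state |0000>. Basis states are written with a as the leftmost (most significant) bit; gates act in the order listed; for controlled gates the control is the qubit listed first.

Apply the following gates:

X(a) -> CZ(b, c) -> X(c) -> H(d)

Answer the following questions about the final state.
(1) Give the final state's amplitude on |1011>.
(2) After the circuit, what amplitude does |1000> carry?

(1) The final state's coefficient on |1011> equals sqrt(2)/2.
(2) |1000> carries amplitude 0 in the final state.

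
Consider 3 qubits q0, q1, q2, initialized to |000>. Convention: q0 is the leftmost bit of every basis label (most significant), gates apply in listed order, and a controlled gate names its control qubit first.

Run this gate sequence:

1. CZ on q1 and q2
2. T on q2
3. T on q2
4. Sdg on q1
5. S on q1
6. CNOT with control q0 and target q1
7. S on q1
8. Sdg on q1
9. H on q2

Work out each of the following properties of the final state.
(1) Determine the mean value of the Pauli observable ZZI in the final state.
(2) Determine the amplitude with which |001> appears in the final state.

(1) In the final state, ZZI has expectation 1. Key observation: gates 7-8 undo each other exactly, leaving only the rest of the circuit to track.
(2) The amplitude on |001> is sqrt(2)/2.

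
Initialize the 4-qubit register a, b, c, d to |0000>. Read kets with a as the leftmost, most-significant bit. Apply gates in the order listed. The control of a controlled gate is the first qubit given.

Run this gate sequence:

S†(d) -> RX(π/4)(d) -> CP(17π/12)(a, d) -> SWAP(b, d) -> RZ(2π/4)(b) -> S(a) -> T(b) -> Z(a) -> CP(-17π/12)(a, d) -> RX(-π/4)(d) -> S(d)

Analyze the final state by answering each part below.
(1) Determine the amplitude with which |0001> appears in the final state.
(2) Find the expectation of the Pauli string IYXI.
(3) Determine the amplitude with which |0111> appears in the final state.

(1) The final state's coefficient on |0001> equals sqrt(2)*exp(3*I*pi/4)/4.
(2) The observable IYXI averages to 0.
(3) The final state's coefficient on |0111> equals 0.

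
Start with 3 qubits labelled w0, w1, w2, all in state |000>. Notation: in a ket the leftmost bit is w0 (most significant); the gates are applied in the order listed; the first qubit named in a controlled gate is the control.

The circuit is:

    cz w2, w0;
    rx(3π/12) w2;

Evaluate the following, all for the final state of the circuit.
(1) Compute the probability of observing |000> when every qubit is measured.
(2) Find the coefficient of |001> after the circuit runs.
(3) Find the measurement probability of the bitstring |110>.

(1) A full measurement returns |000> with probability sqrt(2)/4 + 1/2.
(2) The final state's coefficient on |001> equals -I*sqrt(2 - sqrt(2))/2.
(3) Outcome |110> occurs with probability 0.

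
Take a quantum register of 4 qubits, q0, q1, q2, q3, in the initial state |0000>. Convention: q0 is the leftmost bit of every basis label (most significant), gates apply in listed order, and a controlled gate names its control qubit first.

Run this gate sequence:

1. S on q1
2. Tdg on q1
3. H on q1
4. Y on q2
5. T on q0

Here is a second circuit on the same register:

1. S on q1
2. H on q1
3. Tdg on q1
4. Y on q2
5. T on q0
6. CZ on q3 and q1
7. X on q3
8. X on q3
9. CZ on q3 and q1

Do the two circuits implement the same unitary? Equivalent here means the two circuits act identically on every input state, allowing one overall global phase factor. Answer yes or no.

No — the two circuits implement different unitaries, even allowing a global phase.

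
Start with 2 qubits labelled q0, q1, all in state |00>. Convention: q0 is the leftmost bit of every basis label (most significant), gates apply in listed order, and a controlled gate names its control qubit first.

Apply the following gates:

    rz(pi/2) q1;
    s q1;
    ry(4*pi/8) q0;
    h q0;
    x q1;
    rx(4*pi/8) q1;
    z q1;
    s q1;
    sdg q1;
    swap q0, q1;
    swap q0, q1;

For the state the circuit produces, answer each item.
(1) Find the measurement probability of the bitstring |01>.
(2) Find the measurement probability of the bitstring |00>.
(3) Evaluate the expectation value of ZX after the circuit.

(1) Outcome |01> occurs with probability 1/2. Key observation: gates 8-9 undo each other exactly, leaving only the rest of the circuit to track.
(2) The probability of measuring |00> is 1/2.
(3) The observable ZX averages to 0.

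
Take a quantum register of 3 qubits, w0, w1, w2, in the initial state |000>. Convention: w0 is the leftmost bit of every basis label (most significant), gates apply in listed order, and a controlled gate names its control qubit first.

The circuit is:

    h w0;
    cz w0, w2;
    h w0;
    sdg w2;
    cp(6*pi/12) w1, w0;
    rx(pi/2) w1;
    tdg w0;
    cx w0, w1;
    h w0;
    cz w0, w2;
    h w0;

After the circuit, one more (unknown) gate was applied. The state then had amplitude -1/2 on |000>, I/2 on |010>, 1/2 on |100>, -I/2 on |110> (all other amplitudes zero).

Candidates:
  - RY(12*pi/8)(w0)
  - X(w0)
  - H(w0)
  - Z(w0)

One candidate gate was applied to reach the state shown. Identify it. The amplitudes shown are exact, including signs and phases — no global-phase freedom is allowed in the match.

It was RY(12*pi/8)(w0) that produced the state shown.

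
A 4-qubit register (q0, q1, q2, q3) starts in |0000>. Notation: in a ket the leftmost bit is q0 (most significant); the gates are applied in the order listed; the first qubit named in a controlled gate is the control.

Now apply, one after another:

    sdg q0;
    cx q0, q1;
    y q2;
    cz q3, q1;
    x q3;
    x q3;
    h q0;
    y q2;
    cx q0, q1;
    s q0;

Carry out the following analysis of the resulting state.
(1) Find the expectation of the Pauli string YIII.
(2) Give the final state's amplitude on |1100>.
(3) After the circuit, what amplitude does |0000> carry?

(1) The observable YIII averages to 0.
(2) The final state's coefficient on |1100> equals sqrt(2)*I/2.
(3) The final state's coefficient on |0000> equals sqrt(2)/2.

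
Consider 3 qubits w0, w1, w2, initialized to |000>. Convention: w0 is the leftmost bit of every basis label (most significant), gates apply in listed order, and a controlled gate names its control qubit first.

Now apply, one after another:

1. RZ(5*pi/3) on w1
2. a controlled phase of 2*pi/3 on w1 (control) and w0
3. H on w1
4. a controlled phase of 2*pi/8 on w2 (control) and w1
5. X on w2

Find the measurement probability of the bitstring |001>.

A full measurement returns |001> with probability 1/2.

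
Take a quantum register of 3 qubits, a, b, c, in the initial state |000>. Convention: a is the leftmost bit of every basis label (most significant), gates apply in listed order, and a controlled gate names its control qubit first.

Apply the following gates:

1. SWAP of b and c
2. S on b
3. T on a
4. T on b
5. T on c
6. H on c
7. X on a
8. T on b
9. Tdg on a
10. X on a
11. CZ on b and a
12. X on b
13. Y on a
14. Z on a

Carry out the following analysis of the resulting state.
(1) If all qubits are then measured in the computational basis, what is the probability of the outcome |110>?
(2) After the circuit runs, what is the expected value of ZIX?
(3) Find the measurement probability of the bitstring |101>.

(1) A full measurement returns |110> with probability 1/2.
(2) The observable ZIX averages to -1.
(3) Outcome |101> occurs with probability 0.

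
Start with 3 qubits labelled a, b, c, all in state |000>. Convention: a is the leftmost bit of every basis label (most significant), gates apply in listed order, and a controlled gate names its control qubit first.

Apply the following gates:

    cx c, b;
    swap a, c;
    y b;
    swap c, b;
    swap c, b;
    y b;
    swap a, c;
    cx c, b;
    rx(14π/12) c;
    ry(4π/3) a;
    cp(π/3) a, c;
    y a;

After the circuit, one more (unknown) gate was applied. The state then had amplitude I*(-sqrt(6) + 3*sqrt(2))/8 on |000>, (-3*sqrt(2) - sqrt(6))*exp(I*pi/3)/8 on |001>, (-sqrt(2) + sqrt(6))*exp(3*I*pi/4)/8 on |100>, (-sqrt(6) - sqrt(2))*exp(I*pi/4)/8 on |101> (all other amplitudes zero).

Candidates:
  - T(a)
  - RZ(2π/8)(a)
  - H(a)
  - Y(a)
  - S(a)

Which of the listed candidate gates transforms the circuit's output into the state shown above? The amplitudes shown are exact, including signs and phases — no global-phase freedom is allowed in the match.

The unique candidate consistent with the amplitudes is T(a). Key observation: steps 1-8 multiply out to the identity, so the circuit reduces to the remaining gates.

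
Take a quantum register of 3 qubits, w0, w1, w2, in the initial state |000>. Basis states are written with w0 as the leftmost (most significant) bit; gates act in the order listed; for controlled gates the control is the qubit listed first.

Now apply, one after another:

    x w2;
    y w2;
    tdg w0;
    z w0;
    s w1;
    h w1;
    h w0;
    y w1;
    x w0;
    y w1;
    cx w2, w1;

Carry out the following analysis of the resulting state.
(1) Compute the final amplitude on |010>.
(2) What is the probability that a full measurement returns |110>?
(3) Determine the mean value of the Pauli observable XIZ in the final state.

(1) The final state's coefficient on |010> equals -I/2.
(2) A full measurement returns |110> with probability 1/4.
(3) The expectation value of XIZ is 1.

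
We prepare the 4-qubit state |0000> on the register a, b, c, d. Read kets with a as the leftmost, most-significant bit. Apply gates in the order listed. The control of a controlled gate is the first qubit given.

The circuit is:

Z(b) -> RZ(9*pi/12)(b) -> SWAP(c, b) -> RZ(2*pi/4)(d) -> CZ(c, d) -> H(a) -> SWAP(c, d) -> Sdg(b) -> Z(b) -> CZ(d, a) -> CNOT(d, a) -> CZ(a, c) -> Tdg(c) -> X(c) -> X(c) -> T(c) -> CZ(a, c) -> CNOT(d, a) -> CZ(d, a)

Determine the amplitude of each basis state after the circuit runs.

After the circuit, the state carries amplitude -sqrt(2)*exp(3*I*pi/8)/2 on |0000>, -sqrt(2)*exp(3*I*pi/8)/2 on |1000>, and 0 on every other basis state.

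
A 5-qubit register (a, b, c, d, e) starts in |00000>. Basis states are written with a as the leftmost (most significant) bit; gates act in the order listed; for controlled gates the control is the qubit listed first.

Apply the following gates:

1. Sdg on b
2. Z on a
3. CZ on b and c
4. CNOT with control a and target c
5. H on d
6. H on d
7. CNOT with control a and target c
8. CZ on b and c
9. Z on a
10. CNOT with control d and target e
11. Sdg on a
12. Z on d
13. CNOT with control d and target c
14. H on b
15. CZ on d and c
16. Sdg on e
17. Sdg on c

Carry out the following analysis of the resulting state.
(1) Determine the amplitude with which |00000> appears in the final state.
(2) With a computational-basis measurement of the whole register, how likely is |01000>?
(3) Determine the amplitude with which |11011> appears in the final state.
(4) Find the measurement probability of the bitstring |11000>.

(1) |00000> carries amplitude sqrt(2)/2 in the final state.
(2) A full measurement returns |01000> with probability 1/2.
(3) The final state's coefficient on |11011> equals 0.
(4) Outcome |11000> occurs with probability 0.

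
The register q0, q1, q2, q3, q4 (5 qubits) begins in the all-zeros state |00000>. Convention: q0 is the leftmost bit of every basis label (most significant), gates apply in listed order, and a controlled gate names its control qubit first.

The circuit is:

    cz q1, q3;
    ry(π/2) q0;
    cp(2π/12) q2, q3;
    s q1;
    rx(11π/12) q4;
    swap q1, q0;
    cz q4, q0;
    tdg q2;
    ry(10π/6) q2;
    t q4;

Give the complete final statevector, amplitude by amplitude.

After the circuit, the state carries amplitude -sqrt(6*sqrt(2) + 12)/16 + 3*sqrt(4 - 2*sqrt(2))/16 on |00000>, (sqrt(12 - 6*sqrt(2))/16 + 3*sqrt(2*sqrt(2) + 4)/16)*exp(3*I*pi/4) on |00001>, -sqrt(12 - 6*sqrt(2))/16 + sqrt(2*sqrt(2) + 4)/16 on |00100>, (-sqrt(6*sqrt(2) + 12)/16 - sqrt(4 - 2*sqrt(2))/16)*exp(3*I*pi/4) on |00101>, -sqrt(6*sqrt(2) + 12)/16 + 3*sqrt(4 - 2*sqrt(2))/16 on |01000>, (sqrt(12 - 6*sqrt(2))/16 + 3*sqrt(2*sqrt(2) + 4)/16)*exp(3*I*pi/4) on |01001>, -sqrt(12 - 6*sqrt(2))/16 + sqrt(2*sqrt(2) + 4)/16 on |01100>, (-sqrt(6*sqrt(2) + 12)/16 - sqrt(4 - 2*sqrt(2))/16)*exp(3*I*pi/4) on |01101>, and 0 on every other basis state.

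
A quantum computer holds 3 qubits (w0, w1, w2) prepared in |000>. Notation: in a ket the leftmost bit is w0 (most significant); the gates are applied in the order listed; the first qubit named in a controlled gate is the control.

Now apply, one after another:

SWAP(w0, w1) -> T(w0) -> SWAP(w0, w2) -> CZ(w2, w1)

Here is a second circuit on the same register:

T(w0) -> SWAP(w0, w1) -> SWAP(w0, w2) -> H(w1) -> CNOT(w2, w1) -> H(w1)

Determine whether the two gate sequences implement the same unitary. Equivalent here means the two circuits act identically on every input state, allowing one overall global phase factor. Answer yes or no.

No: there is an input state on which the two circuits produce genuinely different outputs (not merely differing by a phase).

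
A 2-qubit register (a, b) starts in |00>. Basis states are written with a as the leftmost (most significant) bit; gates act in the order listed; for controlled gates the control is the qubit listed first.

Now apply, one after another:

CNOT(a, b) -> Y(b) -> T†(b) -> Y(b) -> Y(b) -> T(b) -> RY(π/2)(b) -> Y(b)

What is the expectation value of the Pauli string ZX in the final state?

The expectation value of ZX is 1. Key observation: steps 3-6 multiply out to the identity, so the circuit reduces to the remaining gates.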